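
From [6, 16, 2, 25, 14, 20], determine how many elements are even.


Check each element:
  6 is even
  16 is even
  2 is even
  25 is odd
  14 is even
  20 is even
Evens: [6, 16, 2, 14, 20]
Count of evens = 5
Final answer: 5


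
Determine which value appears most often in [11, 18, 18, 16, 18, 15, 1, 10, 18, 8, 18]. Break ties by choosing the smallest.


Count the frequency of each value:
  1 appears 1 time(s)
  8 appears 1 time(s)
  10 appears 1 time(s)
  11 appears 1 time(s)
  15 appears 1 time(s)
  16 appears 1 time(s)
  18 appears 5 time(s)
Maximum frequency is 5.
Only 18 reaches that frequency, so it is the mode.
Final answer: 18


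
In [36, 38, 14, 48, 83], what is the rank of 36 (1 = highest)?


Sort descending: [83, 48, 38, 36, 14]
Find 36 in the sorted list.
36 is at position 4.
Final answer: 4


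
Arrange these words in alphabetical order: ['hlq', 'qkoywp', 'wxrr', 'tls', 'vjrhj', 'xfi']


Compare strings character by character (the first differing letter decides):
  'hlq' < 'qkoywp' since 'h' < 'q' at position 1
  'qkoywp' < 'tls' since 'q' < 't' at position 1
  'tls' < 'vjrhj' since 't' < 'v' at position 1
  'vjrhj' < 'wxrr' since 'v' < 'w' at position 1
  'wxrr' < 'xfi' since 'w' < 'x' at position 1
Chaining these comparisons gives the alphabetical order.
Final answer: ['hlq', 'qkoywp', 'tls', 'vjrhj', 'wxrr', 'xfi']


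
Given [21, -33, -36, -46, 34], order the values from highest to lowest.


Original list: [21, -33, -36, -46, 34]
Repeatedly take the largest remaining element:
  Remaining [21, -33, -36, -46, 34] -> largest is 34
  Remaining [21, -33, -36, -46] -> largest is 21
  Remaining [-33, -36, -46] -> largest is -33
  Remaining [-36, -46] -> largest is -36
  Remaining [-46] -> largest is -46
Collecting the picks in order gives the descending list.
Final answer: [34, 21, -33, -36, -46]


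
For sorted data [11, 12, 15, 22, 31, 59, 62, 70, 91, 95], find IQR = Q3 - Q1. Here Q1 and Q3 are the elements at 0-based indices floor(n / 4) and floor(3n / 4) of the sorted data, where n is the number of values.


The data has n = 10 elements.
Q1 index = floor(10 / 4) = floor(2.5) = 2; Q3 index = floor(3 * 10 / 4) = floor(7.5) = 7
Q1 = element at index 2 = 15
Q3 = element at index 7 = 70
IQR = 70 - 15 = 55
Final answer: 55


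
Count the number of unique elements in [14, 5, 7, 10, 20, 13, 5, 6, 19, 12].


List all unique values:
Distinct values: [5, 6, 7, 10, 12, 13, 14, 19, 20]
Count = 9
Final answer: 9


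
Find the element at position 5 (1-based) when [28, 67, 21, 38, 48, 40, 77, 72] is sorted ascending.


Sort ascending: [21, 28, 38, 40, 48, 67, 72, 77]
The 5th element (1-indexed) is at index 4.
Value = 48
Final answer: 48


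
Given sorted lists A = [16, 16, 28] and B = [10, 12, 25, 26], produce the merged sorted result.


List A: [16, 16, 28]
List B: [10, 12, 25, 26]
Repeatedly compare the front elements and take the smaller:
  16 vs 10 -> take 10
  16 vs 12 -> take 12
  16 vs 25 -> take 16
  16 vs 25 -> take 16
  28 vs 25 -> take 25
  28 vs 26 -> take 26
  B is exhausted; append the rest of A: [28]
Final answer: [10, 12, 16, 16, 25, 26, 28]


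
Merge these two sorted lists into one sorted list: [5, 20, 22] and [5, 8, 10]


List A: [5, 20, 22]
List B: [5, 8, 10]
Repeatedly compare the front elements and take the smaller:
  5 vs 5 -> take 5
  20 vs 5 -> take 5
  20 vs 8 -> take 8
  20 vs 10 -> take 10
  B is exhausted; append the rest of A: [20, 22]
Final answer: [5, 5, 8, 10, 20, 22]


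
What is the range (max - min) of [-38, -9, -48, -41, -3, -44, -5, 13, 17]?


Maximum value: 17
Minimum value: -48
Range = 17 - (-48) = 65
Final answer: 65


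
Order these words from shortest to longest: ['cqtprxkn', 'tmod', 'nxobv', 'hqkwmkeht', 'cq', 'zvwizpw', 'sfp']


Compute lengths:
  'cqtprxkn' has length 8
  'tmod' has length 4
  'nxobv' has length 5
  'hqkwmkeht' has length 9
  'cq' has length 2
  'zvwizpw' has length 7
  'sfp' has length 3
Lengths in increasing order: 2 < 3 < 4 < 5 < 7 < 8 < 9
Listing the words in that order gives the answer.
Final answer: ['cq', 'sfp', 'tmod', 'nxobv', 'zvwizpw', 'cqtprxkn', 'hqkwmkeht']


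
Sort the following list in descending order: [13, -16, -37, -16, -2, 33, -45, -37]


Original list: [13, -16, -37, -16, -2, 33, -45, -37]
Repeatedly take the largest remaining element:
  Remaining [13, -16, -37, -16, -2, 33, -45, -37] -> largest is 33
  Remaining [13, -16, -37, -16, -2, -45, -37] -> largest is 13
  Remaining [-16, -37, -16, -2, -45, -37] -> largest is -2
  Remaining [-16, -37, -16, -45, -37] -> largest is -16
  Remaining [-37, -16, -45, -37] -> largest is -16
  Remaining [-37, -45, -37] -> largest is -37
  Remaining [-45, -37] -> largest is -37
  Remaining [-45] -> largest is -45
Collecting the picks in order gives the descending list.
Final answer: [33, 13, -2, -16, -16, -37, -37, -45]


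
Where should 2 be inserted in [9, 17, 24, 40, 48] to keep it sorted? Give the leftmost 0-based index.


List is sorted: [9, 17, 24, 40, 48]
We need the leftmost position where 2 can be inserted, i.e. the first index whose element is >= 2 (or the end of the list if none is).
Binary search with low=0, high=5 (0-based indices):
  low=0, high=5, mid=2: a[2]=24 >= 2, so high = 2
  low=0, high=2, mid=1: a[1]=17 >= 2, so high = 1
  low=0, high=1, mid=0: a[0]=9 >= 2, so high = 0
Now low = high = 0, so the insertion index is 0.
Final answer: 0


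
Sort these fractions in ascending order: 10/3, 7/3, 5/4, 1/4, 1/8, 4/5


Convert to decimal for comparison:
  10/3 = 3.3333
  7/3 = 2.3333
  5/4 = 1.25
  1/4 = 0.25
  1/8 = 0.125
  4/5 = 0.8
Decimals in increasing order: 0.125 < 0.25 < 0.8 < 1.25 < 2.3333 < 3.3333
Writing each back as its fraction gives the sorted order.
Final answer: 1/8, 1/4, 4/5, 5/4, 7/3, 10/3


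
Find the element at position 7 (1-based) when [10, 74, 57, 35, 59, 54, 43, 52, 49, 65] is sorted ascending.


Sort ascending: [10, 35, 43, 49, 52, 54, 57, 59, 65, 74]
The 7th element (1-indexed) is at index 6.
Value = 57
Final answer: 57


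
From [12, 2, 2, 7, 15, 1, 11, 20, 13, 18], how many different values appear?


List all unique values:
Distinct values: [1, 2, 7, 11, 12, 13, 15, 18, 20]
Count = 9
Final answer: 9


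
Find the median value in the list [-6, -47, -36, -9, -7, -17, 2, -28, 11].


First, sort the list: [-47, -36, -28, -17, -9, -7, -6, 2, 11]
The list has 9 elements (odd count).
The middle index is 4 (0-based), and the element there is -9.
Final answer: -9


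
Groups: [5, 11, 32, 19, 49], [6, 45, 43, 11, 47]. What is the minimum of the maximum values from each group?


Find max of each group:
  Group 1: [5, 11, 32, 19, 49] -> max = 49
  Group 2: [6, 45, 43, 11, 47] -> max = 47
Maxes: [49, 47]
Minimum of maxes = 47
Final answer: 47


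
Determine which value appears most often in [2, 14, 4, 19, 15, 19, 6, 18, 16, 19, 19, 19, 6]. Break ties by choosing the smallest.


Count the frequency of each value:
  2 appears 1 time(s)
  4 appears 1 time(s)
  6 appears 2 time(s)
  14 appears 1 time(s)
  15 appears 1 time(s)
  16 appears 1 time(s)
  18 appears 1 time(s)
  19 appears 5 time(s)
Maximum frequency is 5.
Only 19 reaches that frequency, so it is the mode.
Final answer: 19


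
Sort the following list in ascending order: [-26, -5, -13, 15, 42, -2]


Original list: [-26, -5, -13, 15, 42, -2]
Repeatedly take the smallest remaining element:
  Remaining [-26, -5, -13, 15, 42, -2] -> smallest is -26
  Remaining [-5, -13, 15, 42, -2] -> smallest is -13
  Remaining [-5, 15, 42, -2] -> smallest is -5
  Remaining [15, 42, -2] -> smallest is -2
  Remaining [15, 42] -> smallest is 15
  Remaining [42] -> smallest is 42
Collecting the picks in order gives the sorted list.
Final answer: [-26, -13, -5, -2, 15, 42]


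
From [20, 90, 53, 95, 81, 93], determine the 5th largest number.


Sort descending: [95, 93, 90, 81, 53, 20]
The 5th element (1-indexed) is at index 4.
Value = 53
Final answer: 53


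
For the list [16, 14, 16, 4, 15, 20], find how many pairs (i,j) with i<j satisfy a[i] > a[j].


For each element, count the later elements that are smaller than it:
  16 (index 0): smaller elements after it = [14, 4, 15] -> 3
  14 (index 1): smaller elements after it = [4] -> 1
  16 (index 2): smaller elements after it = [4, 15] -> 2
  4 (index 3): smaller elements after it = [] -> 0
  15 (index 4): smaller elements after it = [] -> 0
Total inversions = 3 + 1 + 2 + 0 + 0 = 6
Final answer: 6


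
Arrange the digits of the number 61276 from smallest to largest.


The number 61276 has digits: 6, 1, 2, 7, 6
Sorted: 1, 2, 6, 6, 7
Joining the sorted digits gives the result.
Final answer: 12667


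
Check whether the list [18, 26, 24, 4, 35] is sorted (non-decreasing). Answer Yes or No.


Check consecutive pairs:
  18 <= 26? True
  26 <= 24? False
  24 <= 4? False
  4 <= 35? True
2 consecutive pair(s) are out of order, so the list is not sorted.
Final answer: No


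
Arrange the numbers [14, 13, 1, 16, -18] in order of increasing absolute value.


Compute absolute values:
  |14| = 14
  |13| = 13
  |1| = 1
  |16| = 16
  |-18| = 18
Absolute values in increasing order: 1 < 13 < 14 < 16 < 18
Listing the original numbers in that order gives the answer.
Final answer: [1, 13, 14, 16, -18]


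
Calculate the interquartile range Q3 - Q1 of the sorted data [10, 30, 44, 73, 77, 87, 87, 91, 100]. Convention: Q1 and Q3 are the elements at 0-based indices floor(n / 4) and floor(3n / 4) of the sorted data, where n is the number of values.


The data has n = 9 elements.
Q1 index = floor(9 / 4) = floor(2.25) = 2; Q3 index = floor(3 * 9 / 4) = floor(6.75) = 6
Q1 = element at index 2 = 44
Q3 = element at index 6 = 87
IQR = 87 - 44 = 43
Final answer: 43


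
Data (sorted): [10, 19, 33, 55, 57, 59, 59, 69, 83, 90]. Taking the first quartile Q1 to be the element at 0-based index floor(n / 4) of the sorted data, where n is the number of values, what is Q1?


The list has n = 10 elements.
Q1 index = floor(10 / 4) = floor(2.5) = 2
Counting from index 0 in the sorted data, the element at index 2 is 33.
Final answer: 33


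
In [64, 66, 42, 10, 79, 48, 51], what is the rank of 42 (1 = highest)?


Sort descending: [79, 66, 64, 51, 48, 42, 10]
Find 42 in the sorted list.
42 is at position 6.
Final answer: 6


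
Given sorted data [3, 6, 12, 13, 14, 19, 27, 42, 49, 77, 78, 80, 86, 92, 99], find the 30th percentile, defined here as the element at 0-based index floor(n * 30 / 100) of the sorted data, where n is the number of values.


The dataset has n = 15 elements.
Index = floor(15 * 30 / 100) = floor(450 / 100) = floor(4.5) = 4
Counting from index 0 in the sorted data, the element at index 4 is 14.
Final answer: 14


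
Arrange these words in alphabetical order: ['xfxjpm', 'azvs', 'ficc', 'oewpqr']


Compare strings character by character (the first differing letter decides):
  'azvs' < 'ficc' since 'a' < 'f' at position 1
  'ficc' < 'oewpqr' since 'f' < 'o' at position 1
  'oewpqr' < 'xfxjpm' since 'o' < 'x' at position 1
Chaining these comparisons gives the alphabetical order.
Final answer: ['azvs', 'ficc', 'oewpqr', 'xfxjpm']


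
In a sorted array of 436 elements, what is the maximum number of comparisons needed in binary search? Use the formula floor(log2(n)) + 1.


Binary search halves the search space each step.
Maximum comparisons = floor(log2(436)) + 1
log2(436) = 8.7682
floor(log2(436)) = 8, so 8 + 1 = 9
Final answer: 9


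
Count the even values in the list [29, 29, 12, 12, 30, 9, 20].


Check each element:
  29 is odd
  29 is odd
  12 is even
  12 is even
  30 is even
  9 is odd
  20 is even
Evens: [12, 12, 30, 20]
Count of evens = 4
Final answer: 4


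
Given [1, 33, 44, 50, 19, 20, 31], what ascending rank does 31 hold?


Sort ascending: [1, 19, 20, 31, 33, 44, 50]
Find 31 in the sorted list.
31 is at position 4 (1-indexed).
Final answer: 4


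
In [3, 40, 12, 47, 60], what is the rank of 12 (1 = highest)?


Sort descending: [60, 47, 40, 12, 3]
Find 12 in the sorted list.
12 is at position 4.
Final answer: 4


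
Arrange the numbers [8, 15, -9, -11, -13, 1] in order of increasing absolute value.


Compute absolute values:
  |8| = 8
  |15| = 15
  |-9| = 9
  |-11| = 11
  |-13| = 13
  |1| = 1
Absolute values in increasing order: 1 < 8 < 9 < 11 < 13 < 15
Listing the original numbers in that order gives the answer.
Final answer: [1, 8, -9, -11, -13, 15]


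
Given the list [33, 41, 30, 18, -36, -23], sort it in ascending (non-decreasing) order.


Original list: [33, 41, 30, 18, -36, -23]
Repeatedly take the smallest remaining element:
  Remaining [33, 41, 30, 18, -36, -23] -> smallest is -36
  Remaining [33, 41, 30, 18, -23] -> smallest is -23
  Remaining [33, 41, 30, 18] -> smallest is 18
  Remaining [33, 41, 30] -> smallest is 30
  Remaining [33, 41] -> smallest is 33
  Remaining [41] -> smallest is 41
Collecting the picks in order gives the sorted list.
Final answer: [-36, -23, 18, 30, 33, 41]


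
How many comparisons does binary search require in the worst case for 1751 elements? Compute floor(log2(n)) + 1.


Binary search halves the search space each step.
Maximum comparisons = floor(log2(1751)) + 1
log2(1751) = 10.774
floor(log2(1751)) = 10, so 10 + 1 = 11
Final answer: 11


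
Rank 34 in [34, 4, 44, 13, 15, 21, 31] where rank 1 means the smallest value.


Sort ascending: [4, 13, 15, 21, 31, 34, 44]
Find 34 in the sorted list.
34 is at position 6 (1-indexed).
Final answer: 6


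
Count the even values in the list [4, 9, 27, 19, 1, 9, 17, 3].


Check each element:
  4 is even
  9 is odd
  27 is odd
  19 is odd
  1 is odd
  9 is odd
  17 is odd
  3 is odd
Evens: [4]
Count of evens = 1
Final answer: 1


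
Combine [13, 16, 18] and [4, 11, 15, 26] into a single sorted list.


List A: [13, 16, 18]
List B: [4, 11, 15, 26]
Repeatedly compare the front elements and take the smaller:
  13 vs 4 -> take 4
  13 vs 11 -> take 11
  13 vs 15 -> take 13
  16 vs 15 -> take 15
  16 vs 26 -> take 16
  18 vs 26 -> take 18
  A is exhausted; append the rest of B: [26]
Final answer: [4, 11, 13, 15, 16, 18, 26]


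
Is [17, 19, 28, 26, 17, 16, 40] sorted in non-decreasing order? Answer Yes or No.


Check consecutive pairs:
  17 <= 19? True
  19 <= 28? True
  28 <= 26? False
  26 <= 17? False
  17 <= 16? False
  16 <= 40? True
3 consecutive pair(s) are out of order, so the list is not sorted.
Final answer: No


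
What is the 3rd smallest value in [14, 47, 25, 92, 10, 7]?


Sort ascending: [7, 10, 14, 25, 47, 92]
The 3rd element (1-indexed) is at index 2.
Value = 14
Final answer: 14


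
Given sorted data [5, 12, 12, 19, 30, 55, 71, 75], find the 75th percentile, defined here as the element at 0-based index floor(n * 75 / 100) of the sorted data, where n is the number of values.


The dataset has n = 8 elements.
Index = floor(8 * 75 / 100) = floor(600 / 100) = floor(6) = 6
Counting from index 0 in the sorted data, the element at index 6 is 71.
Final answer: 71


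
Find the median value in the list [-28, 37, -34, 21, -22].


First, sort the list: [-34, -28, -22, 21, 37]
The list has 5 elements (odd count).
The middle index is 2 (0-based), and the element there is -22.
Final answer: -22


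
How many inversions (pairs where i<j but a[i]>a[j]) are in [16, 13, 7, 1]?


For each element, count the later elements that are smaller than it:
  16 (index 0): smaller elements after it = [13, 7, 1] -> 3
  13 (index 1): smaller elements after it = [7, 1] -> 2
  7 (index 2): smaller elements after it = [1] -> 1
Total inversions = 3 + 2 + 1 = 6
Final answer: 6


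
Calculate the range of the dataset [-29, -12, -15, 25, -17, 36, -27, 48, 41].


Maximum value: 48
Minimum value: -29
Range = 48 - (-29) = 77
Final answer: 77


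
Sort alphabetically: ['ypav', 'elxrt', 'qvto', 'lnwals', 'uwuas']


Compare strings character by character (the first differing letter decides):
  'elxrt' < 'lnwals' since 'e' < 'l' at position 1
  'lnwals' < 'qvto' since 'l' < 'q' at position 1
  'qvto' < 'uwuas' since 'q' < 'u' at position 1
  'uwuas' < 'ypav' since 'u' < 'y' at position 1
Chaining these comparisons gives the alphabetical order.
Final answer: ['elxrt', 'lnwals', 'qvto', 'uwuas', 'ypav']


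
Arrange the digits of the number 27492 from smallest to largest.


The number 27492 has digits: 2, 7, 4, 9, 2
Sorted: 2, 2, 4, 7, 9
Joining the sorted digits gives the result.
Final answer: 22479


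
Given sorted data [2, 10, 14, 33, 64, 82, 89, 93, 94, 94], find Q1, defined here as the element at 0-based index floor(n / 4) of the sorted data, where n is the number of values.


The list has n = 10 elements.
Q1 index = floor(10 / 4) = floor(2.5) = 2
Counting from index 0 in the sorted data, the element at index 2 is 14.
Final answer: 14


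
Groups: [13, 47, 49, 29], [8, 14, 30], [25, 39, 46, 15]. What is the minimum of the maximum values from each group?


Find max of each group:
  Group 1: [13, 47, 49, 29] -> max = 49
  Group 2: [8, 14, 30] -> max = 30
  Group 3: [25, 39, 46, 15] -> max = 46
Maxes: [49, 30, 46]
Minimum of maxes = 30
Final answer: 30


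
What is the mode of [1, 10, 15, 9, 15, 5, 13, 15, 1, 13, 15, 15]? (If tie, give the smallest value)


Count the frequency of each value:
  1 appears 2 time(s)
  5 appears 1 time(s)
  9 appears 1 time(s)
  10 appears 1 time(s)
  13 appears 2 time(s)
  15 appears 5 time(s)
Maximum frequency is 5.
Only 15 reaches that frequency, so it is the mode.
Final answer: 15


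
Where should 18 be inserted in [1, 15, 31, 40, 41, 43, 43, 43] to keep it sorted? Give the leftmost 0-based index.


List is sorted: [1, 15, 31, 40, 41, 43, 43, 43]
We need the leftmost position where 18 can be inserted, i.e. the first index whose element is >= 18 (or the end of the list if none is).
Binary search with low=0, high=8 (0-based indices):
  low=0, high=8, mid=4: a[4]=41 >= 18, so high = 4
  low=0, high=4, mid=2: a[2]=31 >= 18, so high = 2
  low=0, high=2, mid=1: a[1]=15 < 18, so low = 2
Now low = high = 2, so the insertion index is 2.
Final answer: 2


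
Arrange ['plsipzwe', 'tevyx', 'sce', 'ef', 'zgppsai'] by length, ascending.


Compute lengths:
  'plsipzwe' has length 8
  'tevyx' has length 5
  'sce' has length 3
  'ef' has length 2
  'zgppsai' has length 7
Lengths in increasing order: 2 < 3 < 5 < 7 < 8
Listing the words in that order gives the answer.
Final answer: ['ef', 'sce', 'tevyx', 'zgppsai', 'plsipzwe']


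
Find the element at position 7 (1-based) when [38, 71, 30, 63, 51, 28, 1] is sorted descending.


Sort descending: [71, 63, 51, 38, 30, 28, 1]
The 7th element (1-indexed) is at index 6.
Value = 1
Final answer: 1


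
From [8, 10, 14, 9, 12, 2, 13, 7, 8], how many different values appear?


List all unique values:
Distinct values: [2, 7, 8, 9, 10, 12, 13, 14]
Count = 8
Final answer: 8


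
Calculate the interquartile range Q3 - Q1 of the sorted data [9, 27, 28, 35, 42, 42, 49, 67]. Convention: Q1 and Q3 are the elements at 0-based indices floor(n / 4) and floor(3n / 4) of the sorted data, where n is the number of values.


The data has n = 8 elements.
Q1 index = floor(8 / 4) = floor(2) = 2; Q3 index = floor(3 * 8 / 4) = floor(6) = 6
Q1 = element at index 2 = 28
Q3 = element at index 6 = 49
IQR = 49 - 28 = 21
Final answer: 21


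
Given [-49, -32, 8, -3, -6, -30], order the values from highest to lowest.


Original list: [-49, -32, 8, -3, -6, -30]
Repeatedly take the largest remaining element:
  Remaining [-49, -32, 8, -3, -6, -30] -> largest is 8
  Remaining [-49, -32, -3, -6, -30] -> largest is -3
  Remaining [-49, -32, -6, -30] -> largest is -6
  Remaining [-49, -32, -30] -> largest is -30
  Remaining [-49, -32] -> largest is -32
  Remaining [-49] -> largest is -49
Collecting the picks in order gives the descending list.
Final answer: [8, -3, -6, -30, -32, -49]


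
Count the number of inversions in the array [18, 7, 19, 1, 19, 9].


For each element, count the later elements that are smaller than it:
  18 (index 0): smaller elements after it = [7, 1, 9] -> 3
  7 (index 1): smaller elements after it = [1] -> 1
  19 (index 2): smaller elements after it = [1, 9] -> 2
  1 (index 3): smaller elements after it = [] -> 0
  19 (index 4): smaller elements after it = [9] -> 1
Total inversions = 3 + 1 + 2 + 0 + 1 = 7
Final answer: 7


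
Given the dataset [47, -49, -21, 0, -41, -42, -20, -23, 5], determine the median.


First, sort the list: [-49, -42, -41, -23, -21, -20, 0, 5, 47]
The list has 9 elements (odd count).
The middle index is 4 (0-based), and the element there is -21.
Final answer: -21


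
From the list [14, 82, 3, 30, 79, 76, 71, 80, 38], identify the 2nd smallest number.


Sort ascending: [3, 14, 30, 38, 71, 76, 79, 80, 82]
The 2nd element (1-indexed) is at index 1.
Value = 14
Final answer: 14


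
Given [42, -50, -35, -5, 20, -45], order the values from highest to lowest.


Original list: [42, -50, -35, -5, 20, -45]
Repeatedly take the largest remaining element:
  Remaining [42, -50, -35, -5, 20, -45] -> largest is 42
  Remaining [-50, -35, -5, 20, -45] -> largest is 20
  Remaining [-50, -35, -5, -45] -> largest is -5
  Remaining [-50, -35, -45] -> largest is -35
  Remaining [-50, -45] -> largest is -45
  Remaining [-50] -> largest is -50
Collecting the picks in order gives the descending list.
Final answer: [42, 20, -5, -35, -45, -50]


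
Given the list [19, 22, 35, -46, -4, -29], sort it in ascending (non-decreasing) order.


Original list: [19, 22, 35, -46, -4, -29]
Repeatedly take the smallest remaining element:
  Remaining [19, 22, 35, -46, -4, -29] -> smallest is -46
  Remaining [19, 22, 35, -4, -29] -> smallest is -29
  Remaining [19, 22, 35, -4] -> smallest is -4
  Remaining [19, 22, 35] -> smallest is 19
  Remaining [22, 35] -> smallest is 22
  Remaining [35] -> smallest is 35
Collecting the picks in order gives the sorted list.
Final answer: [-46, -29, -4, 19, 22, 35]


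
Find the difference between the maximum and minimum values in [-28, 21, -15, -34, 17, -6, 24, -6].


Maximum value: 24
Minimum value: -34
Range = 24 - (-34) = 58
Final answer: 58


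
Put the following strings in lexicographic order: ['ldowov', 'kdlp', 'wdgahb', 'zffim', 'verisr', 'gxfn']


Compare strings character by character (the first differing letter decides):
  'gxfn' < 'kdlp' since 'g' < 'k' at position 1
  'kdlp' < 'ldowov' since 'k' < 'l' at position 1
  'ldowov' < 'verisr' since 'l' < 'v' at position 1
  'verisr' < 'wdgahb' since 'v' < 'w' at position 1
  'wdgahb' < 'zffim' since 'w' < 'z' at position 1
Chaining these comparisons gives the alphabetical order.
Final answer: ['gxfn', 'kdlp', 'ldowov', 'verisr', 'wdgahb', 'zffim']


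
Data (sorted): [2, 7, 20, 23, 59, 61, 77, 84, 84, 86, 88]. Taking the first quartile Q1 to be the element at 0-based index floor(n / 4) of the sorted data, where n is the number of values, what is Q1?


The list has n = 11 elements.
Q1 index = floor(11 / 4) = floor(2.75) = 2
Counting from index 0 in the sorted data, the element at index 2 is 20.
Final answer: 20


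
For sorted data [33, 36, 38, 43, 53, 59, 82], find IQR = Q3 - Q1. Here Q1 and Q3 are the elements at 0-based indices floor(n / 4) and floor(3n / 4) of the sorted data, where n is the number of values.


The data has n = 7 elements.
Q1 index = floor(7 / 4) = floor(1.75) = 1; Q3 index = floor(3 * 7 / 4) = floor(5.25) = 5
Q1 = element at index 1 = 36
Q3 = element at index 5 = 59
IQR = 59 - 36 = 23
Final answer: 23


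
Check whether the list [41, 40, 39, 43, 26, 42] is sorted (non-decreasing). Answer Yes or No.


Check consecutive pairs:
  41 <= 40? False
  40 <= 39? False
  39 <= 43? True
  43 <= 26? False
  26 <= 42? True
3 consecutive pair(s) are out of order, so the list is not sorted.
Final answer: No


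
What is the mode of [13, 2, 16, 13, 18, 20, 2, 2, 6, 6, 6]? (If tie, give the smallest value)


Count the frequency of each value:
  2 appears 3 time(s)
  6 appears 3 time(s)
  13 appears 2 time(s)
  16 appears 1 time(s)
  18 appears 1 time(s)
  20 appears 1 time(s)
Maximum frequency is 3.
Values reaching that frequency: [2, 6]; the smallest is 2.
Final answer: 2


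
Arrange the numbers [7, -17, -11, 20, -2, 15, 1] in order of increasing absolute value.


Compute absolute values:
  |7| = 7
  |-17| = 17
  |-11| = 11
  |20| = 20
  |-2| = 2
  |15| = 15
  |1| = 1
Absolute values in increasing order: 1 < 2 < 7 < 11 < 15 < 17 < 20
Listing the original numbers in that order gives the answer.
Final answer: [1, -2, 7, -11, 15, -17, 20]


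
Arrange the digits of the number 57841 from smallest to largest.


The number 57841 has digits: 5, 7, 8, 4, 1
Sorted: 1, 4, 5, 7, 8
Joining the sorted digits gives the result.
Final answer: 14578


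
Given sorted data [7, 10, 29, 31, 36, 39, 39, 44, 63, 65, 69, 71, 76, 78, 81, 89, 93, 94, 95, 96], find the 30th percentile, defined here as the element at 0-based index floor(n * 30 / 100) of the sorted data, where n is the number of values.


The dataset has n = 20 elements.
Index = floor(20 * 30 / 100) = floor(600 / 100) = floor(6) = 6
Counting from index 0 in the sorted data, the element at index 6 is 39.
Final answer: 39


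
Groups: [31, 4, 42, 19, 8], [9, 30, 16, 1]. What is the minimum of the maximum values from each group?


Find max of each group:
  Group 1: [31, 4, 42, 19, 8] -> max = 42
  Group 2: [9, 30, 16, 1] -> max = 30
Maxes: [42, 30]
Minimum of maxes = 30
Final answer: 30


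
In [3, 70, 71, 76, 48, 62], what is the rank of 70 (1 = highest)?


Sort descending: [76, 71, 70, 62, 48, 3]
Find 70 in the sorted list.
70 is at position 3.
Final answer: 3


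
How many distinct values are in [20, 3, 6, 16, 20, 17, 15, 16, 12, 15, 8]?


List all unique values:
Distinct values: [3, 6, 8, 12, 15, 16, 17, 20]
Count = 8
Final answer: 8


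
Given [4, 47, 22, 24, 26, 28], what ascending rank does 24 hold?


Sort ascending: [4, 22, 24, 26, 28, 47]
Find 24 in the sorted list.
24 is at position 3 (1-indexed).
Final answer: 3


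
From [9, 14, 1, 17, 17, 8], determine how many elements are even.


Check each element:
  9 is odd
  14 is even
  1 is odd
  17 is odd
  17 is odd
  8 is even
Evens: [14, 8]
Count of evens = 2
Final answer: 2


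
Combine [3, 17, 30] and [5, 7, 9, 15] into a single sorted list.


List A: [3, 17, 30]
List B: [5, 7, 9, 15]
Repeatedly compare the front elements and take the smaller:
  3 vs 5 -> take 3
  17 vs 5 -> take 5
  17 vs 7 -> take 7
  17 vs 9 -> take 9
  17 vs 15 -> take 15
  B is exhausted; append the rest of A: [17, 30]
Final answer: [3, 5, 7, 9, 15, 17, 30]


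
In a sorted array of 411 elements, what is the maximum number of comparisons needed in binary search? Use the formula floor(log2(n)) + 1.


Binary search halves the search space each step.
Maximum comparisons = floor(log2(411)) + 1
log2(411) = 8.683
floor(log2(411)) = 8, so 8 + 1 = 9
Final answer: 9


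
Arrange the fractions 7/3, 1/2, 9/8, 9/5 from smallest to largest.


Convert to decimal for comparison:
  7/3 = 2.3333
  1/2 = 0.5
  9/8 = 1.125
  9/5 = 1.8
Decimals in increasing order: 0.5 < 1.125 < 1.8 < 2.3333
Writing each back as its fraction gives the sorted order.
Final answer: 1/2, 9/8, 9/5, 7/3


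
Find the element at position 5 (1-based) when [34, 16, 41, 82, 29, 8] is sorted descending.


Sort descending: [82, 41, 34, 29, 16, 8]
The 5th element (1-indexed) is at index 4.
Value = 16
Final answer: 16


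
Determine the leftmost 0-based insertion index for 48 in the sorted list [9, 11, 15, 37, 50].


List is sorted: [9, 11, 15, 37, 50]
We need the leftmost position where 48 can be inserted, i.e. the first index whose element is >= 48 (or the end of the list if none is).
Binary search with low=0, high=5 (0-based indices):
  low=0, high=5, mid=2: a[2]=15 < 48, so low = 3
  low=3, high=5, mid=4: a[4]=50 >= 48, so high = 4
  low=3, high=4, mid=3: a[3]=37 < 48, so low = 4
Now low = high = 4, so the insertion index is 4.
Final answer: 4


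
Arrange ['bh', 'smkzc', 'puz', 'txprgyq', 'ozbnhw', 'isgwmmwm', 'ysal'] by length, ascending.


Compute lengths:
  'bh' has length 2
  'smkzc' has length 5
  'puz' has length 3
  'txprgyq' has length 7
  'ozbnhw' has length 6
  'isgwmmwm' has length 8
  'ysal' has length 4
Lengths in increasing order: 2 < 3 < 4 < 5 < 6 < 7 < 8
Listing the words in that order gives the answer.
Final answer: ['bh', 'puz', 'ysal', 'smkzc', 'ozbnhw', 'txprgyq', 'isgwmmwm']


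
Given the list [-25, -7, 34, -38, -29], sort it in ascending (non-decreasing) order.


Original list: [-25, -7, 34, -38, -29]
Repeatedly take the smallest remaining element:
  Remaining [-25, -7, 34, -38, -29] -> smallest is -38
  Remaining [-25, -7, 34, -29] -> smallest is -29
  Remaining [-25, -7, 34] -> smallest is -25
  Remaining [-7, 34] -> smallest is -7
  Remaining [34] -> smallest is 34
Collecting the picks in order gives the sorted list.
Final answer: [-38, -29, -25, -7, 34]


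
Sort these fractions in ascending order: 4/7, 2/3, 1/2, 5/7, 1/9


Convert to decimal for comparison:
  4/7 = 0.5714
  2/3 = 0.6667
  1/2 = 0.5
  5/7 = 0.7143
  1/9 = 0.1111
Decimals in increasing order: 0.1111 < 0.5 < 0.5714 < 0.6667 < 0.7143
Writing each back as its fraction gives the sorted order.
Final answer: 1/9, 1/2, 4/7, 2/3, 5/7


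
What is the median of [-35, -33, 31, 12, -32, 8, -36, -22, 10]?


First, sort the list: [-36, -35, -33, -32, -22, 8, 10, 12, 31]
The list has 9 elements (odd count).
The middle index is 4 (0-based), and the element there is -22.
Final answer: -22


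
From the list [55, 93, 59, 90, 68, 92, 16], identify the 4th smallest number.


Sort ascending: [16, 55, 59, 68, 90, 92, 93]
The 4th element (1-indexed) is at index 3.
Value = 68
Final answer: 68


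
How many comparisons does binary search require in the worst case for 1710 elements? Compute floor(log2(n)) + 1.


Binary search halves the search space each step.
Maximum comparisons = floor(log2(1710)) + 1
log2(1710) = 10.7398
floor(log2(1710)) = 10, so 10 + 1 = 11
Final answer: 11


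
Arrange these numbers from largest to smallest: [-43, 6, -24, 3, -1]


Original list: [-43, 6, -24, 3, -1]
Repeatedly take the largest remaining element:
  Remaining [-43, 6, -24, 3, -1] -> largest is 6
  Remaining [-43, -24, 3, -1] -> largest is 3
  Remaining [-43, -24, -1] -> largest is -1
  Remaining [-43, -24] -> largest is -24
  Remaining [-43] -> largest is -43
Collecting the picks in order gives the descending list.
Final answer: [6, 3, -1, -24, -43]


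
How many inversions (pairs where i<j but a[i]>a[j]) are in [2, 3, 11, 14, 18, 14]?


For each element, count the later elements that are smaller than it:
  2 (index 0): smaller elements after it = [] -> 0
  3 (index 1): smaller elements after it = [] -> 0
  11 (index 2): smaller elements after it = [] -> 0
  14 (index 3): smaller elements after it = [] -> 0
  18 (index 4): smaller elements after it = [14] -> 1
Total inversions = 0 + 0 + 0 + 0 + 1 = 1
Final answer: 1


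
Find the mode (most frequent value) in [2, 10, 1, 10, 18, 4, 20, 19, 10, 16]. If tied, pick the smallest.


Count the frequency of each value:
  1 appears 1 time(s)
  2 appears 1 time(s)
  4 appears 1 time(s)
  10 appears 3 time(s)
  16 appears 1 time(s)
  18 appears 1 time(s)
  19 appears 1 time(s)
  20 appears 1 time(s)
Maximum frequency is 3.
Only 10 reaches that frequency, so it is the mode.
Final answer: 10


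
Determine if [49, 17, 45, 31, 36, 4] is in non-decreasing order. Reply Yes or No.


Check consecutive pairs:
  49 <= 17? False
  17 <= 45? True
  45 <= 31? False
  31 <= 36? True
  36 <= 4? False
3 consecutive pair(s) are out of order, so the list is not sorted.
Final answer: No


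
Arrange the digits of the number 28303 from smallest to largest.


The number 28303 has digits: 2, 8, 3, 0, 3
Sorted: 0, 2, 3, 3, 8
Joining the sorted digits gives the result.
Final answer: 02338


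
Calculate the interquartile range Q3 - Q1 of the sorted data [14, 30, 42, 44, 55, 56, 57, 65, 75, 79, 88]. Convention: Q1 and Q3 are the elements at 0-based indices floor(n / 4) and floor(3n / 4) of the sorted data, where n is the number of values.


The data has n = 11 elements.
Q1 index = floor(11 / 4) = floor(2.75) = 2; Q3 index = floor(3 * 11 / 4) = floor(8.25) = 8
Q1 = element at index 2 = 42
Q3 = element at index 8 = 75
IQR = 75 - 42 = 33
Final answer: 33


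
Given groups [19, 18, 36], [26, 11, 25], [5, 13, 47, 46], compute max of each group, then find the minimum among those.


Find max of each group:
  Group 1: [19, 18, 36] -> max = 36
  Group 2: [26, 11, 25] -> max = 26
  Group 3: [5, 13, 47, 46] -> max = 47
Maxes: [36, 26, 47]
Minimum of maxes = 26
Final answer: 26


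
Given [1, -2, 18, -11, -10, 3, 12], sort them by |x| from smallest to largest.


Compute absolute values:
  |1| = 1
  |-2| = 2
  |18| = 18
  |-11| = 11
  |-10| = 10
  |3| = 3
  |12| = 12
Absolute values in increasing order: 1 < 2 < 3 < 10 < 11 < 12 < 18
Listing the original numbers in that order gives the answer.
Final answer: [1, -2, 3, -10, -11, 12, 18]


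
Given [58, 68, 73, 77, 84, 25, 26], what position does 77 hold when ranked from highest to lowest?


Sort descending: [84, 77, 73, 68, 58, 26, 25]
Find 77 in the sorted list.
77 is at position 2.
Final answer: 2


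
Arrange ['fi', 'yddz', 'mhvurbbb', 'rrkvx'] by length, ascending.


Compute lengths:
  'fi' has length 2
  'yddz' has length 4
  'mhvurbbb' has length 8
  'rrkvx' has length 5
Lengths in increasing order: 2 < 4 < 5 < 8
Listing the words in that order gives the answer.
Final answer: ['fi', 'yddz', 'rrkvx', 'mhvurbbb']


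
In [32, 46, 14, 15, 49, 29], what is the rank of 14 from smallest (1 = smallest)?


Sort ascending: [14, 15, 29, 32, 46, 49]
Find 14 in the sorted list.
14 is at position 1 (1-indexed).
Final answer: 1


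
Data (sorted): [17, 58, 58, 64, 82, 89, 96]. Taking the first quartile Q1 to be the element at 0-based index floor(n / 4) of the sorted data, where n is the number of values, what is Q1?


The list has n = 7 elements.
Q1 index = floor(7 / 4) = floor(1.75) = 1
Counting from index 0 in the sorted data, the element at index 1 is 58.
Final answer: 58


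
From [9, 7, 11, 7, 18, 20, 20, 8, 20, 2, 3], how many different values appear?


List all unique values:
Distinct values: [2, 3, 7, 8, 9, 11, 18, 20]
Count = 8
Final answer: 8


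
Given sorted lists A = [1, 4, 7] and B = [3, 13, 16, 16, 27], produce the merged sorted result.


List A: [1, 4, 7]
List B: [3, 13, 16, 16, 27]
Repeatedly compare the front elements and take the smaller:
  1 vs 3 -> take 1
  4 vs 3 -> take 3
  4 vs 13 -> take 4
  7 vs 13 -> take 7
  A is exhausted; append the rest of B: [13, 16, 16, 27]
Final answer: [1, 3, 4, 7, 13, 16, 16, 27]


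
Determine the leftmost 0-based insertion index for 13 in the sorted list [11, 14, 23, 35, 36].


List is sorted: [11, 14, 23, 35, 36]
We need the leftmost position where 13 can be inserted, i.e. the first index whose element is >= 13 (or the end of the list if none is).
Binary search with low=0, high=5 (0-based indices):
  low=0, high=5, mid=2: a[2]=23 >= 13, so high = 2
  low=0, high=2, mid=1: a[1]=14 >= 13, so high = 1
  low=0, high=1, mid=0: a[0]=11 < 13, so low = 1
Now low = high = 1, so the insertion index is 1.
Final answer: 1


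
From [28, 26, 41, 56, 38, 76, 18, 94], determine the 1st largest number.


Sort descending: [94, 76, 56, 41, 38, 28, 26, 18]
The 1st element (1-indexed) is at index 0.
Value = 94
Final answer: 94


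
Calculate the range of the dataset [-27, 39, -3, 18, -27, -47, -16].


Maximum value: 39
Minimum value: -47
Range = 39 - (-47) = 86
Final answer: 86


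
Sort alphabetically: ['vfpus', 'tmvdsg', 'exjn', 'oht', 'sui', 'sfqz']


Compare strings character by character (the first differing letter decides):
  'exjn' < 'oht' since 'e' < 'o' at position 1
  'oht' < 'sfqz' since 'o' < 's' at position 1
  'sfqz' < 'sui' since 'f' < 'u' at position 2
  'sui' < 'tmvdsg' since 's' < 't' at position 1
  'tmvdsg' < 'vfpus' since 't' < 'v' at position 1
Chaining these comparisons gives the alphabetical order.
Final answer: ['exjn', 'oht', 'sfqz', 'sui', 'tmvdsg', 'vfpus']


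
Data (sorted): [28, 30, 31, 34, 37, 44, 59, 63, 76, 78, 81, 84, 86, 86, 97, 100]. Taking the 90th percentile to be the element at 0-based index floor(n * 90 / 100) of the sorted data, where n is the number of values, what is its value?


The dataset has n = 16 elements.
Index = floor(16 * 90 / 100) = floor(1440 / 100) = floor(14.4) = 14
Counting from index 0 in the sorted data, the element at index 14 is 97.
Final answer: 97


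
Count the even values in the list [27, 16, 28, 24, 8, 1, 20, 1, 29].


Check each element:
  27 is odd
  16 is even
  28 is even
  24 is even
  8 is even
  1 is odd
  20 is even
  1 is odd
  29 is odd
Evens: [16, 28, 24, 8, 20]
Count of evens = 5
Final answer: 5


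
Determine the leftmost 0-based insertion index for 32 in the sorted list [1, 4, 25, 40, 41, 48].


List is sorted: [1, 4, 25, 40, 41, 48]
We need the leftmost position where 32 can be inserted, i.e. the first index whose element is >= 32 (or the end of the list if none is).
Binary search with low=0, high=6 (0-based indices):
  low=0, high=6, mid=3: a[3]=40 >= 32, so high = 3
  low=0, high=3, mid=1: a[1]=4 < 32, so low = 2
  low=2, high=3, mid=2: a[2]=25 < 32, so low = 3
Now low = high = 3, so the insertion index is 3.
Final answer: 3


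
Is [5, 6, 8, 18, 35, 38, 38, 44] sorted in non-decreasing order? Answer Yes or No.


Check consecutive pairs:
  5 <= 6? True
  6 <= 8? True
  8 <= 18? True
  18 <= 35? True
  35 <= 38? True
  38 <= 38? True
  38 <= 44? True
Every consecutive pair is in order, so the list is non-decreasing.
Final answer: Yes


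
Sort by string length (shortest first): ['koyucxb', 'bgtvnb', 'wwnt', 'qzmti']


Compute lengths:
  'koyucxb' has length 7
  'bgtvnb' has length 6
  'wwnt' has length 4
  'qzmti' has length 5
Lengths in increasing order: 4 < 5 < 6 < 7
Listing the words in that order gives the answer.
Final answer: ['wwnt', 'qzmti', 'bgtvnb', 'koyucxb']


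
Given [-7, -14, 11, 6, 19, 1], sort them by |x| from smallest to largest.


Compute absolute values:
  |-7| = 7
  |-14| = 14
  |11| = 11
  |6| = 6
  |19| = 19
  |1| = 1
Absolute values in increasing order: 1 < 6 < 7 < 11 < 14 < 19
Listing the original numbers in that order gives the answer.
Final answer: [1, 6, -7, 11, -14, 19]


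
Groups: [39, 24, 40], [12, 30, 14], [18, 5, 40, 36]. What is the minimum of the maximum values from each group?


Find max of each group:
  Group 1: [39, 24, 40] -> max = 40
  Group 2: [12, 30, 14] -> max = 30
  Group 3: [18, 5, 40, 36] -> max = 40
Maxes: [40, 30, 40]
Minimum of maxes = 30
Final answer: 30


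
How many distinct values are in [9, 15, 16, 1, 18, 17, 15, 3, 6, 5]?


List all unique values:
Distinct values: [1, 3, 5, 6, 9, 15, 16, 17, 18]
Count = 9
Final answer: 9


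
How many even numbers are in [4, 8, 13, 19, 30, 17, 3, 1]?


Check each element:
  4 is even
  8 is even
  13 is odd
  19 is odd
  30 is even
  17 is odd
  3 is odd
  1 is odd
Evens: [4, 8, 30]
Count of evens = 3
Final answer: 3


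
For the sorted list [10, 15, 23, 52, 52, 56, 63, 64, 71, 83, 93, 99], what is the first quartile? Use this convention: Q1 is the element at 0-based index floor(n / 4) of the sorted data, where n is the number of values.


The list has n = 12 elements.
Q1 index = floor(12 / 4) = floor(3) = 3
Counting from index 0 in the sorted data, the element at index 3 is 52.
Final answer: 52


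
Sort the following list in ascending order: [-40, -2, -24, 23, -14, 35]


Original list: [-40, -2, -24, 23, -14, 35]
Repeatedly take the smallest remaining element:
  Remaining [-40, -2, -24, 23, -14, 35] -> smallest is -40
  Remaining [-2, -24, 23, -14, 35] -> smallest is -24
  Remaining [-2, 23, -14, 35] -> smallest is -14
  Remaining [-2, 23, 35] -> smallest is -2
  Remaining [23, 35] -> smallest is 23
  Remaining [35] -> smallest is 35
Collecting the picks in order gives the sorted list.
Final answer: [-40, -24, -14, -2, 23, 35]
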